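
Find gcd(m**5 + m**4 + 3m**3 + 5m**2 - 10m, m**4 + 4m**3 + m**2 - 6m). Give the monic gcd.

Euclidean algorithm in ℚ[m]:
  m**5 + m**4 + 3m**3 + 5m**2 - 10m = (m - 3)(m**4 + 4m**3 + m**2 - 6m) + (14m**3 + 14m**2 - 28m)
  m**4 + 4m**3 + m**2 - 6m = ((1/14)m + 3/14)(14m**3 + 14m**2 - 28m) + (0)
Last nonzero remainder: 14m**3 + 14m**2 - 28m. Dividing through by 14 gives the monic gcd m**3 + m**2 - 2m.

m**3 + m**2 - 2m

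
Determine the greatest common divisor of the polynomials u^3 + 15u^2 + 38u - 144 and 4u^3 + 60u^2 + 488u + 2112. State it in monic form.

u + 8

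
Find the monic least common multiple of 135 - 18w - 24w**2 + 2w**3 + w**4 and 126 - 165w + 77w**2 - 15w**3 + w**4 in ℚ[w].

Euclidean algorithm in ℚ[w]:
  w**4 + 2w**3 - 24w**2 - 18w + 135 = (w**4 - 15w**3 + 77w**2 - 165w + 126) + (17w**3 - 101w**2 + 147w + 9)
  w**4 - 15w**3 + 77w**2 - 165w + 126 = ((1/17)w - 154/289)(17w**3 - 101w**2 + 147w + 9) + ((4200/289)w**2 - (25200/289)w + 37800/289)
  17w**3 - 101w**2 + 147w + 9 = ((4913/4200)w + 289/4200)((4200/289)w**2 - (25200/289)w + 37800/289) + (0)
Last nonzero remainder: (4200/289)w**2 - (25200/289)w + 37800/289. Dividing through by 4200/289 gives the monic gcd w**2 - 6w + 9.
Then lcm(f, g) = f·g / gcd(f, g); expanding and making the result monic gives the answer.

1890 - 1467w - 39w**2 + 226w**3 - 28w**4 - 7w**5 + w**6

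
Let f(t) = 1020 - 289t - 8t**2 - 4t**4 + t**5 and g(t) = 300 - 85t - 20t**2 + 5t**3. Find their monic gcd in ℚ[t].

60 - 17t - 4t**2 + t**3

By polynomial division,
  t**5 - 4t**4 - 8t**2 - 289t + 1020 = ((1/5)t**2 + 17/5)(5t**3 - 20t**2 - 85t + 300) + (0)
Last nonzero remainder: 5t**3 - 20t**2 - 85t + 300. Dividing through by 5 gives the monic gcd t**3 - 4t**2 - 17t + 60.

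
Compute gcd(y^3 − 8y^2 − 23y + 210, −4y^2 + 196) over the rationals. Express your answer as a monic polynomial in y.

y − 7

By polynomial division,
  y^3 − 8y^2 − 23y + 210 = (−(1/4)y + 2)(−4y^2 + 196) + (26y − 182)
  −4y^2 + 196 = (−(2/13)y − 14/13)(26y − 182) + (0)
Last nonzero remainder: 26y − 182. Dividing through by 26 gives the monic gcd y − 7.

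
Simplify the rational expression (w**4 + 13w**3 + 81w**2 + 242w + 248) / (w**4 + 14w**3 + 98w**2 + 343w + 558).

Repeated division with remainder:
  w**4 + 13w**3 + 81w**2 + 242w + 248 = (w**4 + 14w**3 + 98w**2 + 343w + 558) + (−w**3 − 17w**2 − 101w − 310)
  w**4 + 14w**3 + 98w**2 + 343w + 558 = (−w + 3)(−w**3 − 17w**2 − 101w − 310) + (48w**2 + 336w + 1488)
  −w**3 − 17w**2 − 101w − 310 = (−(1/48)w − 5/24)(48w**2 + 336w + 1488) + (0)
Last nonzero remainder: 48w**2 + 336w + 1488. Dividing through by 48 gives the monic gcd w**2 + 7w + 31.
Cancel w**2 + 7w + 31 from numerator and denominator to get the reduced form.

(w**2 + 6w + 8)/(w**2 + 7w + 18)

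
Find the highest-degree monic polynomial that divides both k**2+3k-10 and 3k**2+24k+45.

k+5

Euclidean algorithm in ℚ[k]:
  k**2+3k-10 = (1/3)(3k**2+24k+45) + (-5k-25)
  3k**2+24k+45 = (-(3/5)k-9/5)(-5k-25) + (0)
Last nonzero remainder: -5k-25. Dividing through by -5 gives the monic gcd k+5.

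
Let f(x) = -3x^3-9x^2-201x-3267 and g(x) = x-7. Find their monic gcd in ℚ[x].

1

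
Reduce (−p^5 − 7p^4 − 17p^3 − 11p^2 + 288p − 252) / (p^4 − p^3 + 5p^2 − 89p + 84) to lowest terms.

(−p^2 − 4p + 12)/(p − 4)

Apply the Euclidean algorithm:
  −p^5 − 7p^4 − 17p^3 − 11p^2 + 288p − 252 = (−p − 8)(p^4 − p^3 + 5p^2 − 89p + 84) + (−20p^3 − 60p^2 − 340p + 420)
  p^4 − p^3 + 5p^2 − 89p + 84 = (−(1/20)p + 1/5)(−20p^3 − 60p^2 − 340p + 420) + (0)
Last nonzero remainder: −20p^3 − 60p^2 − 340p + 420. Dividing through by −20 gives the monic gcd p^3 + 3p^2 + 17p − 21.
Cancel p^3 + 3p^2 + 17p − 21 from numerator and denominator to get the reduced form.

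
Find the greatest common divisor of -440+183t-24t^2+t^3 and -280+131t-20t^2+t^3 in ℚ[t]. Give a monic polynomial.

40-13t+t^2

Apply the Euclidean algorithm:
  t^3-24t^2+183t-440 = (t^3-20t^2+131t-280) + (-4t^2+52t-160)
  t^3-20t^2+131t-280 = (-(1/4)t+7/4)(-4t^2+52t-160) + (0)
Last nonzero remainder: -4t^2+52t-160. Dividing through by -4 gives the monic gcd t^2-13t+40.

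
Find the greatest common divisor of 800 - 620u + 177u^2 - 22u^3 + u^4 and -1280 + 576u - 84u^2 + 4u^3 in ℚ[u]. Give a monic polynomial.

40 - 13u + u^2

Euclidean algorithm in ℚ[u]:
  u^4 - 22u^3 + 177u^2 - 620u + 800 = ((1/4)u - 1/4)(4u^3 - 84u^2 + 576u - 1280) + (12u^2 - 156u + 480)
  4u^3 - 84u^2 + 576u - 1280 = ((1/3)u - 8/3)(12u^2 - 156u + 480) + (0)
Last nonzero remainder: 12u^2 - 156u + 480. Dividing through by 12 gives the monic gcd u^2 - 13u + 40.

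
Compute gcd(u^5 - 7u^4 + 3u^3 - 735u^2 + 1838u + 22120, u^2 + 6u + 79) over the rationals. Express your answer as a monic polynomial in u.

Repeated division with remainder:
  u^5 - 7u^4 + 3u^3 - 735u^2 + 1838u + 22120 = (u^3 - 13u^2 + 2u + 280)(u^2 + 6u + 79) + (0)
The last nonzero remainder u^2 + 6u + 79 is already monic.

u^2 + 6u + 79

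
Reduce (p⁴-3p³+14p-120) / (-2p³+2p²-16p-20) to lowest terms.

Repeated division with remainder:
  p⁴-3p³+14p-120 = (-(1/2)p+1)(-2p³+2p²-16p-20) + (-10p²+20p-100)
  -2p³+2p²-16p-20 = ((1/5)p+1/5)(-10p²+20p-100) + (0)
Last nonzero remainder: -10p²+20p-100. Dividing through by -10 gives the monic gcd p²-2p+10.
Cancel p²-2p+10 from numerator and denominator to get the reduced form.

(-p²+p+12)/(2p+2)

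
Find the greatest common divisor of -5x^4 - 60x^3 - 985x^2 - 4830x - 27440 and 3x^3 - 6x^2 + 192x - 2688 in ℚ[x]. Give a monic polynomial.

By polynomial division,
  -5x^4 - 60x^3 - 985x^2 - 4830x - 27440 = (-(5/3)x - 70/3)(3x^3 - 6x^2 + 192x - 2688) + (-805x^2 - 4830x - 90160)
  3x^3 - 6x^2 + 192x - 2688 = (-(3/805)x + 24/805)(-805x^2 - 4830x - 90160) + (0)
Last nonzero remainder: -805x^2 - 4830x - 90160. Dividing through by -805 gives the monic gcd x^2 + 6x + 112.

x^2 + 6x + 112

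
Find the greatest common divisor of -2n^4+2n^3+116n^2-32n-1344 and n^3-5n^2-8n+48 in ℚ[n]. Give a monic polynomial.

n-4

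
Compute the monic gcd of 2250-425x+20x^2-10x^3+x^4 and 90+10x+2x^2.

Repeated division with remainder:
  x^4-10x^3+20x^2-425x+2250 = ((1/2)x^2-(15/2)x+25)(2x^2+10x+90) + (0)
Last nonzero remainder: 2x^2+10x+90. Dividing through by 2 gives the monic gcd x^2+5x+45.

45+5x+x^2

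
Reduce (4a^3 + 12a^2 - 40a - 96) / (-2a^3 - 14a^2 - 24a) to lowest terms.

(-2a^2 + 2a + 12)/(a^2 + 3a)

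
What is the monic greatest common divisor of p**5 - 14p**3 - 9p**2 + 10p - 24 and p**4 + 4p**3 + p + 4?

p**2 - p + 1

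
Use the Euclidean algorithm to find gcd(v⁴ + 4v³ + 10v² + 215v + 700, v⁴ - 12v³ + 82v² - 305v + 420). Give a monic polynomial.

v² - 5v + 35

By polynomial division,
  v⁴ + 4v³ + 10v² + 215v + 700 = (v⁴ - 12v³ + 82v² - 305v + 420) + (16v³ - 72v² + 520v + 280)
  v⁴ - 12v³ + 82v² - 305v + 420 = ((1/16)v - 15/32)(16v³ - 72v² + 520v + 280) + ((63/4)v² - (315/4)v + 2205/4)
  16v³ - 72v² + 520v + 280 = ((64/63)v + 32/63)((63/4)v² - (315/4)v + 2205/4) + (0)
Last nonzero remainder: (63/4)v² - (315/4)v + 2205/4. Dividing through by 63/4 gives the monic gcd v² - 5v + 35.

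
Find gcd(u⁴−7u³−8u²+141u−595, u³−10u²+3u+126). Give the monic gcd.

u−7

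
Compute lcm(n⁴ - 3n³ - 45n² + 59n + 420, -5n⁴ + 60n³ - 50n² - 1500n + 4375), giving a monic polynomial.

n⁶ - 13n⁵ + 10n⁴ + 434n³ - 1295n² - 2725n + 10500

Apply the Euclidean algorithm:
  n⁴ - 3n³ - 45n² + 59n + 420 = (-1/5)(-5n⁴ + 60n³ - 50n² - 1500n + 4375) + (9n³ - 55n² - 241n + 1295)
  -5n⁴ + 60n³ - 50n² - 1500n + 4375 = (-(5/9)n + 265/81)(9n³ - 55n² - 241n + 1295) + (-(320/81)n² + (640/81)n + 11200/81)
  9n³ - 55n² - 241n + 1295 = (-(729/320)n + 2997/320)(-(320/81)n² + (640/81)n + 11200/81) + (0)
Last nonzero remainder: -(320/81)n² + (640/81)n + 11200/81. Dividing through by -320/81 gives the monic gcd n² - 2n - 35.
Then lcm(f, g) = f·g / gcd(f, g); expanding and making the result monic gives the answer.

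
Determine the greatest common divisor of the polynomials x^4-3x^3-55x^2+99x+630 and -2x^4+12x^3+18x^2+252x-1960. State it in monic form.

x^2-12x+35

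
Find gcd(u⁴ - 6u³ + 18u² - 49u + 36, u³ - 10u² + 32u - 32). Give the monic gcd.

By polynomial division,
  u⁴ - 6u³ + 18u² - 49u + 36 = (u + 4)(u³ - 10u² + 32u - 32) + (26u² - 145u + 164)
  u³ - 10u² + 32u - 32 = ((1/26)u - 115/676)(26u² - 145u + 164) + ((693/676)u - 693/169)
  26u² - 145u + 164 = ((17576/693)u - 27716/693)((693/676)u - 693/169) + (0)
Last nonzero remainder: (693/676)u - 693/169. Dividing through by 693/676 gives the monic gcd u - 4.

u - 4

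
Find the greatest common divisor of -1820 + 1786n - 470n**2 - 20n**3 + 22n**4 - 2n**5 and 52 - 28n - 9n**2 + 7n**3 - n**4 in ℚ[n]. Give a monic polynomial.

-26 + 27n - 9n**2 + n**3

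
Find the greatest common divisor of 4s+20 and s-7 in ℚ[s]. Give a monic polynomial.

By polynomial division,
  4s+20 = (4)(s-7) + (48)
  s-7 = ((1/48)s-7/48)(48) + (0)
The last nonzero remainder is the constant 48, so the polynomials are coprime and gcd = 1.

1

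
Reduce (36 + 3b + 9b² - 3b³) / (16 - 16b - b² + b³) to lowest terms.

(-9 - 3b - 3b²)/(-4 + 3b + b²)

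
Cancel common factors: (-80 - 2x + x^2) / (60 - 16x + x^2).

(8 + x)/(-6 + x)

Repeated division with remainder:
  x^2 - 2x - 80 = (x^2 - 16x + 60) + (14x - 140)
  x^2 - 16x + 60 = ((1/14)x - 3/7)(14x - 140) + (0)
Last nonzero remainder: 14x - 140. Dividing through by 14 gives the monic gcd x - 10.
Cancel x - 10 from numerator and denominator to get the reduced form.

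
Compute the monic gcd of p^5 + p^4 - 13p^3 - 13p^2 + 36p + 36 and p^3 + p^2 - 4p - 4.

Apply the Euclidean algorithm:
  p^5 + p^4 - 13p^3 - 13p^2 + 36p + 36 = (p^2 - 9)(p^3 + p^2 - 4p - 4) + (0)
The last nonzero remainder p^3 + p^2 - 4p - 4 is already monic.

p^3 + p^2 - 4p - 4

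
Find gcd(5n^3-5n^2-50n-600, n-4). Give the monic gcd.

1

Euclidean algorithm in ℚ[n]:
  5n^3-5n^2-50n-600 = (5n^2+15n+10)(n-4) + (-560)
  n-4 = (-(1/560)n+1/140)(-560) + (0)
The last nonzero remainder is the constant -560, so the polynomials are coprime and gcd = 1.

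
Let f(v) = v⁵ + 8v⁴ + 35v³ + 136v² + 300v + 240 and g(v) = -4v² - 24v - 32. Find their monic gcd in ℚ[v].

Euclidean algorithm in ℚ[v]:
  v⁵ + 8v⁴ + 35v³ + 136v² + 300v + 240 = (-(1/4)v³ - (1/2)v² - (15/4)v - 15/2)(-4v² - 24v - 32) + (0)
Last nonzero remainder: -4v² - 24v - 32. Dividing through by -4 gives the monic gcd v² + 6v + 8.

v² + 6v + 8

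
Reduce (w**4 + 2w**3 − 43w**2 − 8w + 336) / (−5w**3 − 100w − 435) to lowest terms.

Apply the Euclidean algorithm:
  w**4 + 2w**3 − 43w**2 − 8w + 336 = (−(1/5)w − 2/5)(−5w**3 − 100w − 435) + (−63w**2 − 135w + 162)
  −5w**3 − 100w − 435 = ((5/63)w − 25/147)(−63w**2 − 135w + 162) + (−(6655/49)w − 19965/49)
  −63w**2 − 135w + 162 = ((3087/6655)w − 2646/6655)(−(6655/49)w − 19965/49) + (0)
Last nonzero remainder: −(6655/49)w − 19965/49. Dividing through by −6655/49 gives the monic gcd w + 3.
Cancel w + 3 from numerator and denominator to get the reduced form.

(−w**3 + w**2 + 40w − 112)/(5w**2 − 15w + 145)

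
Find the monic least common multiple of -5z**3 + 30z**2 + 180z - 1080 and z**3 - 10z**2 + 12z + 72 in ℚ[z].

Repeated division with remainder:
  -5z**3 + 30z**2 + 180z - 1080 = (-5)(z**3 - 10z**2 + 12z + 72) + (-20z**2 + 240z - 720)
  z**3 - 10z**2 + 12z + 72 = (-(1/20)z - 1/10)(-20z**2 + 240z - 720) + (0)
Last nonzero remainder: -20z**2 + 240z - 720. Dividing through by -20 gives the monic gcd z**2 - 12z + 36.
Then lcm(f, g) = f·g / gcd(f, g); expanding and making the result monic gives the answer.

z**4 - 4z**3 - 48z**2 + 144z + 432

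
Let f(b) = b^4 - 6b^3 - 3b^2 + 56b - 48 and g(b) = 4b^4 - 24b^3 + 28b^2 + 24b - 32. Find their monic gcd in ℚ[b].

Euclidean algorithm in ℚ[b]:
  b^4 - 6b^3 - 3b^2 + 56b - 48 = (1/4)(4b^4 - 24b^3 + 28b^2 + 24b - 32) + (-10b^2 + 50b - 40)
  4b^4 - 24b^3 + 28b^2 + 24b - 32 = (-(2/5)b^2 + (2/5)b + 4/5)(-10b^2 + 50b - 40) + (0)
Last nonzero remainder: -10b^2 + 50b - 40. Dividing through by -10 gives the monic gcd b^2 - 5b + 4.

b^2 - 5b + 4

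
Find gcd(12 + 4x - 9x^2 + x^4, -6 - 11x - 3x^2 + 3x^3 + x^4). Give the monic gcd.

-6 - 5x + 2x^2 + x^3

Apply the Euclidean algorithm:
  x^4 - 9x^2 + 4x + 12 = (x^4 + 3x^3 - 3x^2 - 11x - 6) + (-3x^3 - 6x^2 + 15x + 18)
  x^4 + 3x^3 - 3x^2 - 11x - 6 = (-(1/3)x - 1/3)(-3x^3 - 6x^2 + 15x + 18) + (0)
Last nonzero remainder: -3x^3 - 6x^2 + 15x + 18. Dividing through by -3 gives the monic gcd x^3 + 2x^2 - 5x - 6.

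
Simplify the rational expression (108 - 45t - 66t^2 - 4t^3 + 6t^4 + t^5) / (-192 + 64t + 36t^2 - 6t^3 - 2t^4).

Euclidean algorithm in ℚ[t]:
  t^5 + 6t^4 - 4t^3 - 66t^2 - 45t + 108 = (-(1/2)t - 3/2)(-2t^4 - 6t^3 + 36t^2 + 64t - 192) + (5t^3 + 20t^2 - 45t - 180)
  -2t^4 - 6t^3 + 36t^2 + 64t - 192 = (-(2/5)t + 2/5)(5t^3 + 20t^2 - 45t - 180) + (10t^2 + 10t - 120)
  5t^3 + 20t^2 - 45t - 180 = ((1/2)t + 3/2)(10t^2 + 10t - 120) + (0)
Last nonzero remainder: 10t^2 + 10t - 120. Dividing through by 10 gives the monic gcd t^2 + t - 12.
Cancel t^2 + t - 12 from numerator and denominator to get the reduced form.

(9 - 3t - 5t^2 - t^3)/(-16 + 4t + 2t^2)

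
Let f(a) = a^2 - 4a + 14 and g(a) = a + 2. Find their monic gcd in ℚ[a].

Apply the Euclidean algorithm:
  a^2 - 4a + 14 = (a - 6)(a + 2) + (26)
  a + 2 = ((1/26)a + 1/13)(26) + (0)
The last nonzero remainder is the constant 26, so the polynomials are coprime and gcd = 1.

1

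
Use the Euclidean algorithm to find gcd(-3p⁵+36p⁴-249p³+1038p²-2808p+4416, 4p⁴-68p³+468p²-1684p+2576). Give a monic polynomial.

Repeated division with remainder:
  -3p⁵+36p⁴-249p³+1038p²-2808p+4416 = (-(3/4)p-15/4)(4p⁴-68p³+468p²-1684p+2576) + (-153p³+1530p²-7191p+14076)
  4p⁴-68p³+468p²-1684p+2576 = (-(4/153)p+28/153)(-153p³+1530p²-7191p+14076) + (0)
Last nonzero remainder: -153p³+1530p²-7191p+14076. Dividing through by -153 gives the monic gcd p³-10p²+47p-92.

p³-10p²+47p-92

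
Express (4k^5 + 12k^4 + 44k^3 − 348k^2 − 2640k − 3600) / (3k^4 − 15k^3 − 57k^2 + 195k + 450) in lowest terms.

Apply the Euclidean algorithm:
  4k^5 + 12k^4 + 44k^3 − 348k^2 − 2640k − 3600 = ((4/3)k + 32/3)(3k^4 − 15k^3 − 57k^2 + 195k + 450) + (280k^3 − 5320k − 8400)
  3k^4 − 15k^3 − 57k^2 + 195k + 450 = ((3/280)k − 3/56)(280k^3 − 5320k − 8400) + (0)
Last nonzero remainder: 280k^3 − 5320k − 8400. Dividing through by 280 gives the monic gcd k^3 − 19k − 30.
Cancel k^3 − 19k − 30 from numerator and denominator to get the reduced form.

(4k^2 + 12k + 120)/(3k − 15)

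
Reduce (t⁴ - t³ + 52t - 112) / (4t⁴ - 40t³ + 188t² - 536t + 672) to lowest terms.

By polynomial division,
  t⁴ - t³ + 52t - 112 = (1/4)(4t⁴ - 40t³ + 188t² - 536t + 672) + (9t³ - 47t² + 186t - 280)
  4t⁴ - 40t³ + 188t² - 536t + 672 = ((4/9)t - 172/81)(9t³ - 47t² + 186t - 280) + ((448/81)t² - (448/27)t + 6272/81)
  9t³ - 47t² + 186t - 280 = ((729/448)t - 405/112)((448/81)t² - (448/27)t + 6272/81) + (0)
Last nonzero remainder: (448/81)t² - (448/27)t + 6272/81. Dividing through by 448/81 gives the monic gcd t² - 3t + 14.
Cancel t² - 3t + 14 from numerator and denominator to get the reduced form.

(t² + 2t - 8)/(4t² - 28t + 48)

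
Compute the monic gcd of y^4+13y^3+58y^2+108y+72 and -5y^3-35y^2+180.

Repeated division with remainder:
  y^4+13y^3+58y^2+108y+72 = (-(1/5)y-6/5)(-5y^3-35y^2+180) + (16y^2+144y+288)
  -5y^3-35y^2+180 = (-(5/16)y+5/8)(16y^2+144y+288) + (0)
Last nonzero remainder: 16y^2+144y+288. Dividing through by 16 gives the monic gcd y^2+9y+18.

y^2+9y+18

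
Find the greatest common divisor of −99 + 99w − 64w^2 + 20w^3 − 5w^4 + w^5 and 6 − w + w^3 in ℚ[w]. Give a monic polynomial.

3 − 2w + w^2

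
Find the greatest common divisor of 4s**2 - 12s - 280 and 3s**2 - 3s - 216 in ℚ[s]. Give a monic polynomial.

1

Apply the Euclidean algorithm:
  4s**2 - 12s - 280 = (4/3)(3s**2 - 3s - 216) + (-8s + 8)
  3s**2 - 3s - 216 = (-(3/8)s)(-8s + 8) + (-216)
  -8s + 8 = ((1/27)s - 1/27)(-216) + (0)
The last nonzero remainder is the constant -216, so the polynomials are coprime and gcd = 1.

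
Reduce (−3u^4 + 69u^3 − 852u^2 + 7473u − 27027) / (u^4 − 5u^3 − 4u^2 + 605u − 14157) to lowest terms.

(−3u + 21)/(u + 11)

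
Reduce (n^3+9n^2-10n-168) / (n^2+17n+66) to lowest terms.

(n^2+3n-28)/(n+11)

By polynomial division,
  n^3+9n^2-10n-168 = (n-8)(n^2+17n+66) + (60n+360)
  n^2+17n+66 = ((1/60)n+11/60)(60n+360) + (0)
Last nonzero remainder: 60n+360. Dividing through by 60 gives the monic gcd n+6.
Cancel n+6 from numerator and denominator to get the reduced form.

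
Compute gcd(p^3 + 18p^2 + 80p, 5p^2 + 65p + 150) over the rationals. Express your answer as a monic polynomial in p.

p + 10

By polynomial division,
  p^3 + 18p^2 + 80p = ((1/5)p + 1)(5p^2 + 65p + 150) + (-15p - 150)
  5p^2 + 65p + 150 = (-(1/3)p - 1)(-15p - 150) + (0)
Last nonzero remainder: -15p - 150. Dividing through by -15 gives the monic gcd p + 10.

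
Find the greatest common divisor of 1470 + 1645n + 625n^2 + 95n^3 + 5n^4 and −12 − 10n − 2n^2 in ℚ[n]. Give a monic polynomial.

6 + 5n + n^2

Euclidean algorithm in ℚ[n]:
  5n^4 + 95n^3 + 625n^2 + 1645n + 1470 = (−(5/2)n^2 − 35n − 245/2)(−2n^2 − 10n − 12) + (0)
Last nonzero remainder: −2n^2 − 10n − 12. Dividing through by −2 gives the monic gcd n^2 + 5n + 6.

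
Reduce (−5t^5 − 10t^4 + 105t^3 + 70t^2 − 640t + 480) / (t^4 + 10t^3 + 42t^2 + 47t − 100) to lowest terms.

(−5t^3 + 5t^2 + 70t − 120)/(t^2 + 7t + 25)

Apply the Euclidean algorithm:
  −5t^5 − 10t^4 + 105t^3 + 70t^2 − 640t + 480 = (−5t + 40)(t^4 + 10t^3 + 42t^2 + 47t − 100) + (−85t^3 − 1375t^2 − 3020t + 4480)
  t^4 + 10t^3 + 42t^2 + 47t − 100 = (−(1/85)t + 21/289)(−85t^3 − 1375t^2 − 3020t + 4480) + ((30745/289)t^2 + (92235/289)t − 122980/289)
  −85t^3 − 1375t^2 − 3020t + 4480 = (−(4913/6149)t − 64736/6149)((30745/289)t^2 + (92235/289)t − 122980/289) + (0)
Last nonzero remainder: (30745/289)t^2 + (92235/289)t − 122980/289. Dividing through by 30745/289 gives the monic gcd t^2 + 3t − 4.
Cancel t^2 + 3t − 4 from numerator and denominator to get the reduced form.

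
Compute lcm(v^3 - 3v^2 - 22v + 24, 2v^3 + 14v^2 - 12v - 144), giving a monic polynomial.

v^5 - 49v^3 + 12v^2 + 468v - 432

Repeated division with remainder:
  v^3 - 3v^2 - 22v + 24 = (1/2)(2v^3 + 14v^2 - 12v - 144) + (-10v^2 - 16v + 96)
  2v^3 + 14v^2 - 12v - 144 = (-(1/5)v - 27/25)(-10v^2 - 16v + 96) + (-(252/25)v - 1008/25)
  -10v^2 - 16v + 96 = ((125/126)v - 50/21)(-(252/25)v - 1008/25) + (0)
Last nonzero remainder: -(252/25)v - 1008/25. Dividing through by -252/25 gives the monic gcd v + 4.
Then lcm(f, g) = f·g / gcd(f, g); expanding and making the result monic gives the answer.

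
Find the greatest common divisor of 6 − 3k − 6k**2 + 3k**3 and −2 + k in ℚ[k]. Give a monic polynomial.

By polynomial division,
  3k**3 − 6k**2 − 3k + 6 = (3k**2 − 3)(k − 2) + (0)
The last nonzero remainder k − 2 is already monic.

−2 + k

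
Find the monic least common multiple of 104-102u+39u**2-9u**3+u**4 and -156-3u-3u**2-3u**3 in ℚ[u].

Euclidean algorithm in ℚ[u]:
  u**4-9u**3+39u**2-102u+104 = (-(1/3)u+10/3)(-3u**3-3u**2-3u-156) + (48u**2-144u+624)
  -3u**3-3u**2-3u-156 = (-(1/16)u-1/4)(48u**2-144u+624) + (0)
Last nonzero remainder: 48u**2-144u+624. Dividing through by 48 gives the monic gcd u**2-3u+13.
Then lcm(f, g) = f·g / gcd(f, g); expanding and making the result monic gives the answer.

416-304u+54u**2+3u**3-5u**4+u**5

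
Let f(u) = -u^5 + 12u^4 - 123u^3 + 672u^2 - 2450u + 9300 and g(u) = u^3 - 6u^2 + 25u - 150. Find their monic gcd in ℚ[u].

u^3 - 6u^2 + 25u - 150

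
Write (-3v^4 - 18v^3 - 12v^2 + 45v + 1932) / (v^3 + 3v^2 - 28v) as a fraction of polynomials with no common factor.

(-3v^2 - 9v - 69)/(v)

By polynomial division,
  -3v^4 - 18v^3 - 12v^2 + 45v + 1932 = (-3v - 9)(v^3 + 3v^2 - 28v) + (-69v^2 - 207v + 1932)
  v^3 + 3v^2 - 28v = (-(1/69)v)(-69v^2 - 207v + 1932) + (0)
Last nonzero remainder: -69v^2 - 207v + 1932. Dividing through by -69 gives the monic gcd v^2 + 3v - 28.
Cancel v^2 + 3v - 28 from numerator and denominator to get the reduced form.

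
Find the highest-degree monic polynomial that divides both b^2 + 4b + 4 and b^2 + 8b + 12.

b + 2

Euclidean algorithm in ℚ[b]:
  b^2 + 4b + 4 = (b^2 + 8b + 12) + (−4b − 8)
  b^2 + 8b + 12 = (−(1/4)b − 3/2)(−4b − 8) + (0)
Last nonzero remainder: −4b − 8. Dividing through by −4 gives the monic gcd b + 2.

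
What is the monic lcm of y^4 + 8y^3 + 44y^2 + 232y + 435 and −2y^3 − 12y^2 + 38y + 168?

y^6 + 11y^5 + 40y^4 + 140y^3 − 101y^2 − 5191y − 12180

Euclidean algorithm in ℚ[y]:
  y^4 + 8y^3 + 44y^2 + 232y + 435 = (−(1/2)y − 1)(−2y^3 − 12y^2 + 38y + 168) + (51y^2 + 354y + 603)
  −2y^3 − 12y^2 + 38y + 168 = (−(2/51)y + 32/867)(51y^2 + 354y + 603) + ((14040/289)y + 42120/289)
  51y^2 + 354y + 603 = ((4913/4680)y + 19363/4680)((14040/289)y + 42120/289) + (0)
Last nonzero remainder: (14040/289)y + 42120/289. Dividing through by 14040/289 gives the monic gcd y + 3.
Then lcm(f, g) = f·g / gcd(f, g); expanding and making the result monic gives the answer.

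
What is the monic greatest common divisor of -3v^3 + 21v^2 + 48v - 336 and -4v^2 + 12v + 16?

v - 4

By polynomial division,
  -3v^3 + 21v^2 + 48v - 336 = ((3/4)v - 3)(-4v^2 + 12v + 16) + (72v - 288)
  -4v^2 + 12v + 16 = (-(1/18)v - 1/18)(72v - 288) + (0)
Last nonzero remainder: 72v - 288. Dividing through by 72 gives the monic gcd v - 4.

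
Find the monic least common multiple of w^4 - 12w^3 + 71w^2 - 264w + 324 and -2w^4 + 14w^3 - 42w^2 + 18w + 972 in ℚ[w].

Euclidean algorithm in ℚ[w]:
  w^4 - 12w^3 + 71w^2 - 264w + 324 = (-1/2)(-2w^4 + 14w^3 - 42w^2 + 18w + 972) + (-5w^3 + 50w^2 - 255w + 810)
  -2w^4 + 14w^3 - 42w^2 + 18w + 972 = ((2/5)w + 6/5)(-5w^3 + 50w^2 - 255w + 810) + (0)
Last nonzero remainder: -5w^3 + 50w^2 - 255w + 810. Dividing through by -5 gives the monic gcd w^3 - 10w^2 + 51w - 162.
Then lcm(f, g) = f·g / gcd(f, g); expanding and making the result monic gives the answer.

w^5 - 9w^4 + 35w^3 - 51w^2 - 468w + 972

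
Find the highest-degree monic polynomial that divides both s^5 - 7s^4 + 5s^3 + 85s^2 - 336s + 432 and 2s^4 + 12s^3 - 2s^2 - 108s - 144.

By polynomial division,
  s^5 - 7s^4 + 5s^3 + 85s^2 - 336s + 432 = ((1/2)s - 13/2)(2s^4 + 12s^3 - 2s^2 - 108s - 144) + (84s^3 + 126s^2 - 966s - 504)
  2s^4 + 12s^3 - 2s^2 - 108s - 144 = ((1/42)s + 3/28)(84s^3 + 126s^2 - 966s - 504) + ((15/2)s^2 + (15/2)s - 90)
  84s^3 + 126s^2 - 966s - 504 = ((56/5)s + 28/5)((15/2)s^2 + (15/2)s - 90) + (0)
Last nonzero remainder: (15/2)s^2 + (15/2)s - 90. Dividing through by 15/2 gives the monic gcd s^2 + s - 12.

s^2 + s - 12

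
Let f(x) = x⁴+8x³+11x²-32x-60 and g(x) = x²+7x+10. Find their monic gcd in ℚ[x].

Repeated division with remainder:
  x⁴+8x³+11x²-32x-60 = (x²+x-6)(x²+7x+10) + (0)
The last nonzero remainder x²+7x+10 is already monic.

x²+7x+10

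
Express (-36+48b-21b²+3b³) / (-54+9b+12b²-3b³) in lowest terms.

Euclidean algorithm in ℚ[b]:
  3b³-21b²+48b-36 = (-1)(-3b³+12b²+9b-54) + (-9b²+57b-90)
  -3b³+12b²+9b-54 = ((1/3)b+7/9)(-9b²+57b-90) + (-(16/3)b+16)
  -9b²+57b-90 = ((27/16)b-45/8)(-(16/3)b+16) + (0)
Last nonzero remainder: -(16/3)b+16. Dividing through by -16/3 gives the monic gcd b-3.
Cancel b-3 from numerator and denominator to get the reduced form.

(-4+4b-b²)/(-6-b+b²)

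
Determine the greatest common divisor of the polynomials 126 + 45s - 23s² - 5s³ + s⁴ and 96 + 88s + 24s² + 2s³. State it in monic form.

Repeated division with remainder:
  s⁴ - 5s³ - 23s² + 45s + 126 = ((1/2)s - 17/2)(2s³ + 24s² + 88s + 96) + (137s² + 745s + 942)
  2s³ + 24s² + 88s + 96 = ((2/137)s + 1798/18769)(137s² + 745s + 942) + ((54054/18769)s + 108108/18769)
  137s² + 745s + 942 = ((2571353/54054)s + 2946733/18018)((54054/18769)s + 108108/18769) + (0)
Last nonzero remainder: (54054/18769)s + 108108/18769. Dividing through by 54054/18769 gives the monic gcd s + 2.

2 + s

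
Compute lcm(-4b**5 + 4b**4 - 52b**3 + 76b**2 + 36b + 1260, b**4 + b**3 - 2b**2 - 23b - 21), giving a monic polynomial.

b**6 + 12b**4 - 6b**3 - 28b**2 - 324b - 315

Apply the Euclidean algorithm:
  -4b**5 + 4b**4 - 52b**3 + 76b**2 + 36b + 1260 = (-4b + 8)(b**4 + b**3 - 2b**2 - 23b - 21) + (-68b**3 + 136b + 1428)
  b**4 + b**3 - 2b**2 - 23b - 21 = (-(1/68)b - 1/68)(-68b**3 + 136b + 1428) + (0)
Last nonzero remainder: -68b**3 + 136b + 1428. Dividing through by -68 gives the monic gcd b**3 - 2b - 21.
Then lcm(f, g) = f·g / gcd(f, g); expanding and making the result monic gives the answer.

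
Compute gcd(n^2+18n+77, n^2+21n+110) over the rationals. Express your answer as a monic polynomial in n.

n+11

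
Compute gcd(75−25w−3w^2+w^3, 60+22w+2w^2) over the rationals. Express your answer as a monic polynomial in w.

By polynomial division,
  w^3−3w^2−25w+75 = ((1/2)w−7)(2w^2+22w+60) + (99w+495)
  2w^2+22w+60 = ((2/99)w+4/33)(99w+495) + (0)
Last nonzero remainder: 99w+495. Dividing through by 99 gives the monic gcd w+5.

5+w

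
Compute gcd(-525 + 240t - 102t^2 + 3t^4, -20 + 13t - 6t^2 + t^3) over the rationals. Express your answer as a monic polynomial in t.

Repeated division with remainder:
  3t^4 - 102t^2 + 240t - 525 = (3t + 18)(t^3 - 6t^2 + 13t - 20) + (-33t^2 + 66t - 165)
  t^3 - 6t^2 + 13t - 20 = (-(1/33)t + 4/33)(-33t^2 + 66t - 165) + (0)
Last nonzero remainder: -33t^2 + 66t - 165. Dividing through by -33 gives the monic gcd t^2 - 2t + 5.

5 - 2t + t^2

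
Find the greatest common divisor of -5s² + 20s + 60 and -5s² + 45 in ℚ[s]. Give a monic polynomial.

Euclidean algorithm in ℚ[s]:
  -5s² + 20s + 60 = (-5s² + 45) + (20s + 15)
  -5s² + 45 = (-(1/4)s + 3/16)(20s + 15) + (675/16)
  20s + 15 = ((64/135)s + 16/45)(675/16) + (0)
The last nonzero remainder is the constant 675/16, so the polynomials are coprime and gcd = 1.

1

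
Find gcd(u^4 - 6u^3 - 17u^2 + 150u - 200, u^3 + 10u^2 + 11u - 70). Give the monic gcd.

Euclidean algorithm in ℚ[u]:
  u^4 - 6u^3 - 17u^2 + 150u - 200 = (u - 16)(u^3 + 10u^2 + 11u - 70) + (132u^2 + 396u - 1320)
  u^3 + 10u^2 + 11u - 70 = ((1/132)u + 7/132)(132u^2 + 396u - 1320) + (0)
Last nonzero remainder: 132u^2 + 396u - 1320. Dividing through by 132 gives the monic gcd u^2 + 3u - 10.

u^2 + 3u - 10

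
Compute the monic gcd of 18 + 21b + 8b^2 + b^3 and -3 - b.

3 + b

Euclidean algorithm in ℚ[b]:
  b^3 + 8b^2 + 21b + 18 = (-b^2 - 5b - 6)(-b - 3) + (0)
Last nonzero remainder: -b - 3. Dividing through by -1 gives the monic gcd b + 3.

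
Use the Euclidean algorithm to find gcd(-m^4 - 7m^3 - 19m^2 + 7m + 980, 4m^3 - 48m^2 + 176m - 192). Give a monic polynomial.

By polynomial division,
  -m^4 - 7m^3 - 19m^2 + 7m + 980 = (-(1/4)m - 19/4)(4m^3 - 48m^2 + 176m - 192) + (-203m^2 + 795m + 68)
  4m^3 - 48m^2 + 176m - 192 = (-(4/203)m + 6564/41209)(-203m^2 + 795m + 68) + ((2089620/41209)m - 8358480/41209)
  -203m^2 + 795m + 68 = (-(8365427/2089620)m - 700553/2089620)((2089620/41209)m - 8358480/41209) + (0)
Last nonzero remainder: (2089620/41209)m - 8358480/41209. Dividing through by 2089620/41209 gives the monic gcd m - 4.

m - 4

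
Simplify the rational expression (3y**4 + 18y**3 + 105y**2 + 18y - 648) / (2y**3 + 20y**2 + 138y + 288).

(3y**3 + 9y**2 + 78y - 216)/(2y**2 + 14y + 96)

Euclidean algorithm in ℚ[y]:
  3y**4 + 18y**3 + 105y**2 + 18y - 648 = ((3/2)y - 6)(2y**3 + 20y**2 + 138y + 288) + (18y**2 + 414y + 1080)
  2y**3 + 20y**2 + 138y + 288 = ((1/9)y - 13/9)(18y**2 + 414y + 1080) + (616y + 1848)
  18y**2 + 414y + 1080 = ((9/308)y + 45/77)(616y + 1848) + (0)
Last nonzero remainder: 616y + 1848. Dividing through by 616 gives the monic gcd y + 3.
Cancel y + 3 from numerator and denominator to get the reduced form.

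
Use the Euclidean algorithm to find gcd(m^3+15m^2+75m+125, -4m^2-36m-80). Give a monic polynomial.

By polynomial division,
  m^3+15m^2+75m+125 = (-(1/4)m-3/2)(-4m^2-36m-80) + (m+5)
  -4m^2-36m-80 = (-4m-16)(m+5) + (0)
The last nonzero remainder m+5 is already monic.

m+5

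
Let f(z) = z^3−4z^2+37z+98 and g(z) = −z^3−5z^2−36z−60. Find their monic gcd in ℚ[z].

z+2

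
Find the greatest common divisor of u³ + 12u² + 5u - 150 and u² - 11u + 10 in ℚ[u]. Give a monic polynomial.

Euclidean algorithm in ℚ[u]:
  u³ + 12u² + 5u - 150 = (u + 23)(u² - 11u + 10) + (248u - 380)
  u² - 11u + 10 = ((1/248)u - 587/15376)(248u - 380) + (-17325/3844)
  248u - 380 = (-(953312/17325)u + 292144/3465)(-17325/3844) + (0)
The last nonzero remainder is the constant -17325/3844, so the polynomials are coprime and gcd = 1.

1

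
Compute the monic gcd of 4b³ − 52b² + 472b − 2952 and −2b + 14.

Euclidean algorithm in ℚ[b]:
  4b³ − 52b² + 472b − 2952 = (−2b² + 12b − 152)(−2b + 14) + (−824)
  −2b + 14 = ((1/412)b − 7/412)(−824) + (0)
The last nonzero remainder is the constant −824, so the polynomials are coprime and gcd = 1.

1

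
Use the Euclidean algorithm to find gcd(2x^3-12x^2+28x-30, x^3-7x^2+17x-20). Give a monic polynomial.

By polynomial division,
  2x^3-12x^2+28x-30 = (2)(x^3-7x^2+17x-20) + (2x^2-6x+10)
  x^3-7x^2+17x-20 = ((1/2)x-2)(2x^2-6x+10) + (0)
Last nonzero remainder: 2x^2-6x+10. Dividing through by 2 gives the monic gcd x^2-3x+5.

x^2-3x+5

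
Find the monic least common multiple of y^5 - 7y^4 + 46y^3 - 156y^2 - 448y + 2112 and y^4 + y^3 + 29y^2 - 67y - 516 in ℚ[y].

Apply the Euclidean algorithm:
  y^5 - 7y^4 + 46y^3 - 156y^2 - 448y + 2112 = (y - 8)(y^4 + y^3 + 29y^2 - 67y - 516) + (25y^3 + 143y^2 - 468y - 2016)
  y^4 + y^3 + 29y^2 - 67y - 516 = ((1/25)y - 118/625)(25y^3 + 143y^2 - 468y - 2016) + ((46699/625)y^2 - (46699/625)y - 560388/625)
  25y^3 + 143y^2 - 468y - 2016 = ((15625/46699)y + 105000/46699)((46699/625)y^2 - (46699/625)y - 560388/625) + (0)
Last nonzero remainder: (46699/625)y^2 - (46699/625)y - 560388/625. Dividing through by 46699/625 gives the monic gcd y^2 - y - 12.
Then lcm(f, g) = f·g / gcd(f, g); expanding and making the result monic gives the answer.

y^7 - 5y^6 + 75y^5 - 365y^4 + 1218y^3 - 5492y^2 - 15040y + 90816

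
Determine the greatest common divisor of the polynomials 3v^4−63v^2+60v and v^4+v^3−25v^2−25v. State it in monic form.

By polynomial division,
  3v^4−63v^2+60v = (3)(v^4+v^3−25v^2−25v) + (−3v^3+12v^2+135v)
  v^4+v^3−25v^2−25v = (−(1/3)v−5/3)(−3v^3+12v^2+135v) + (40v^2+200v)
  −3v^3+12v^2+135v = (−(3/40)v+27/40)(40v^2+200v) + (0)
Last nonzero remainder: 40v^2+200v. Dividing through by 40 gives the monic gcd v^2+5v.

v^2+5v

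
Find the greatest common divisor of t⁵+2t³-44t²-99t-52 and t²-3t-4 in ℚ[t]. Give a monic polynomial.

t²-3t-4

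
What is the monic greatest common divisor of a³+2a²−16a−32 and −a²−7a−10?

Euclidean algorithm in ℚ[a]:
  a³+2a²−16a−32 = (−a+5)(−a²−7a−10) + (9a+18)
  −a²−7a−10 = (−(1/9)a−5/9)(9a+18) + (0)
Last nonzero remainder: 9a+18. Dividing through by 9 gives the monic gcd a+2.

a+2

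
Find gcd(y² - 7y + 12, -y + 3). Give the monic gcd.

y - 3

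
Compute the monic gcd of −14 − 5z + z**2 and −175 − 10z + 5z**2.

−7 + z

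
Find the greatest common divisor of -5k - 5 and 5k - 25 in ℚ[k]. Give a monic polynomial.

By polynomial division,
  -5k - 5 = (-1)(5k - 25) + (-30)
  5k - 25 = (-(1/6)k + 5/6)(-30) + (0)
The last nonzero remainder is the constant -30, so the polynomials are coprime and gcd = 1.

1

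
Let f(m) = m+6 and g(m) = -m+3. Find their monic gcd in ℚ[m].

Apply the Euclidean algorithm:
  m+6 = (-1)(-m+3) + (9)
  -m+3 = (-(1/9)m+1/3)(9) + (0)
The last nonzero remainder is the constant 9, so the polynomials are coprime and gcd = 1.

1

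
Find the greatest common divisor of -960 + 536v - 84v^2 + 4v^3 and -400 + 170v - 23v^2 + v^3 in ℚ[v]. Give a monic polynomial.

By polynomial division,
  4v^3 - 84v^2 + 536v - 960 = (4)(v^3 - 23v^2 + 170v - 400) + (8v^2 - 144v + 640)
  v^3 - 23v^2 + 170v - 400 = ((1/8)v - 5/8)(8v^2 - 144v + 640) + (0)
Last nonzero remainder: 8v^2 - 144v + 640. Dividing through by 8 gives the monic gcd v^2 - 18v + 80.

80 - 18v + v^2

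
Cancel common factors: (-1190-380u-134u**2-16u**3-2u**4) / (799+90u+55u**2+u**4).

(-70-10u-2u**2)/(47-3u+u**2)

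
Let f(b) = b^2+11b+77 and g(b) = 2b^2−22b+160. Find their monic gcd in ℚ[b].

Euclidean algorithm in ℚ[b]:
  b^2+11b+77 = (1/2)(2b^2−22b+160) + (22b−3)
  2b^2−22b+160 = ((1/11)b−239/242)(22b−3) + (38003/242)
  22b−3 = ((5324/38003)b−726/38003)(38003/242) + (0)
The last nonzero remainder is the constant 38003/242, so the polynomials are coprime and gcd = 1.

1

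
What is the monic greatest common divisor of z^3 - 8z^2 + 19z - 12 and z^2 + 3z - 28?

z - 4

By polynomial division,
  z^3 - 8z^2 + 19z - 12 = (z - 11)(z^2 + 3z - 28) + (80z - 320)
  z^2 + 3z - 28 = ((1/80)z + 7/80)(80z - 320) + (0)
Last nonzero remainder: 80z - 320. Dividing through by 80 gives the monic gcd z - 4.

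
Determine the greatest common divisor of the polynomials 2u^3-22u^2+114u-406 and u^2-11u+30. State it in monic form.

By polynomial division,
  2u^3-22u^2+114u-406 = (2u)(u^2-11u+30) + (54u-406)
  u^2-11u+30 = ((1/54)u-47/729)(54u-406) + (2788/729)
  54u-406 = ((19683/1394)u-147987/1394)(2788/729) + (0)
The last nonzero remainder is the constant 2788/729, so the polynomials are coprime and gcd = 1.

1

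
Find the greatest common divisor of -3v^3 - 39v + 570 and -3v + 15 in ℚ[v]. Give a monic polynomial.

v - 5

By polynomial division,
  -3v^3 - 39v + 570 = (v^2 + 5v + 38)(-3v + 15) + (0)
Last nonzero remainder: -3v + 15. Dividing through by -3 gives the monic gcd v - 5.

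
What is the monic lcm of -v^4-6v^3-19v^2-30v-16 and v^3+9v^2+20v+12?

By polynomial division,
  -v^4-6v^3-19v^2-30v-16 = (-v+3)(v^3+9v^2+20v+12) + (-26v^2-78v-52)
  v^3+9v^2+20v+12 = (-(1/26)v-3/13)(-26v^2-78v-52) + (0)
Last nonzero remainder: -26v^2-78v-52. Dividing through by -26 gives the monic gcd v^2+3v+2.
Then lcm(f, g) = f·g / gcd(f, g); expanding and making the result monic gives the answer.

v^5+12v^4+55v^3+144v^2+196v+96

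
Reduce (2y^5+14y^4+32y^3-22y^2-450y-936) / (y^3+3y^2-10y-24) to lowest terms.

(2y^3+12y^2+44y+78)/(y+2)

Repeated division with remainder:
  2y^5+14y^4+32y^3-22y^2-450y-936 = (2y^2+8y+28)(y^3+3y^2-10y-24) + (22y^2+22y-264)
  y^3+3y^2-10y-24 = ((1/22)y+1/11)(22y^2+22y-264) + (0)
Last nonzero remainder: 22y^2+22y-264. Dividing through by 22 gives the monic gcd y^2+y-12.
Cancel y^2+y-12 from numerator and denominator to get the reduced form.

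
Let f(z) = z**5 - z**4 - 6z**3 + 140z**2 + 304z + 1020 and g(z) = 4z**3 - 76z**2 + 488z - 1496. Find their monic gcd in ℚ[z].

By polynomial division,
  z**5 - z**4 - 6z**3 + 140z**2 + 304z + 1020 = ((1/4)z**2 + (9/2)z + 107/2)(4z**3 - 76z**2 + 488z - 1496) + (2384z**2 - 19072z + 81056)
  4z**3 - 76z**2 + 488z - 1496 = ((1/596)z - 11/596)(2384z**2 - 19072z + 81056) + (0)
Last nonzero remainder: 2384z**2 - 19072z + 81056. Dividing through by 2384 gives the monic gcd z**2 - 8z + 34.

z**2 - 8z + 34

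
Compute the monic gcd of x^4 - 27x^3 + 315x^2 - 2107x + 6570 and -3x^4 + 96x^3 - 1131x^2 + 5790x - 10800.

x^2 - 19x + 90

By polynomial division,
  x^4 - 27x^3 + 315x^2 - 2107x + 6570 = (-1/3)(-3x^4 + 96x^3 - 1131x^2 + 5790x - 10800) + (5x^3 - 62x^2 - 177x + 2970)
  -3x^4 + 96x^3 - 1131x^2 + 5790x - 10800 = (-(3/5)x + 294/25)(5x^3 - 62x^2 - 177x + 2970) + (-(12702/25)x^2 + (241338/25)x - 228636/5)
  5x^3 - 62x^2 - 177x + 2970 = (-(125/12702)x - 275/4234)(-(12702/25)x^2 + (241338/25)x - 228636/5) + (0)
Last nonzero remainder: -(12702/25)x^2 + (241338/25)x - 228636/5. Dividing through by -12702/25 gives the monic gcd x^2 - 19x + 90.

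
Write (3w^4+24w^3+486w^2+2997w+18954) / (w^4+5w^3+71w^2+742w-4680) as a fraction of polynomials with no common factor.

(3w^2+27w+162)/(w^2+6w-40)

Repeated division with remainder:
  3w^4+24w^3+486w^2+2997w+18954 = (3)(w^4+5w^3+71w^2+742w-4680) + (9w^3+273w^2+771w+32994)
  w^4+5w^3+71w^2+742w-4680 = ((1/9)w-76/27)(9w^3+273w^2+771w+32994) + ((6784/9)w^2-(6784/9)w+88192)
  9w^3+273w^2+771w+32994 = ((81/6784)w+1269/3392)((6784/9)w^2-(6784/9)w+88192) + (0)
Last nonzero remainder: (6784/9)w^2-(6784/9)w+88192. Dividing through by 6784/9 gives the monic gcd w^2-w+117.
Cancel w^2-w+117 from numerator and denominator to get the reduced form.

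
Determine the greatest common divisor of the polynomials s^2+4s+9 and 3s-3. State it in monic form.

1

By polynomial division,
  s^2+4s+9 = ((1/3)s+5/3)(3s-3) + (14)
  3s-3 = ((3/14)s-3/14)(14) + (0)
The last nonzero remainder is the constant 14, so the polynomials are coprime and gcd = 1.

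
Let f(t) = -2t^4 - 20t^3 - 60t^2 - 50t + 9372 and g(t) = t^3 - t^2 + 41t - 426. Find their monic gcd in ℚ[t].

Euclidean algorithm in ℚ[t]:
  -2t^4 - 20t^3 - 60t^2 - 50t + 9372 = (-2t - 22)(t^3 - t^2 + 41t - 426) + (0)
The last nonzero remainder t^3 - t^2 + 41t - 426 is already monic.

t^3 - t^2 + 41t - 426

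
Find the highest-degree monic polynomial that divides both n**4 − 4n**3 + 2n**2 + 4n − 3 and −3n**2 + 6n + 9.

By polynomial division,
  n**4 − 4n**3 + 2n**2 + 4n − 3 = (−(1/3)n**2 + (2/3)n − 1/3)(−3n**2 + 6n + 9) + (0)
Last nonzero remainder: −3n**2 + 6n + 9. Dividing through by −3 gives the monic gcd n**2 − 2n − 3.

n**2 − 2n − 3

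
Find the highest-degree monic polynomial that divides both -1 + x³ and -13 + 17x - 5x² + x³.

-1 + x

By polynomial division,
  x³ - 1 = (x³ - 5x² + 17x - 13) + (5x² - 17x + 12)
  x³ - 5x² + 17x - 13 = ((1/5)x - 8/25)(5x² - 17x + 12) + ((229/25)x - 229/25)
  5x² - 17x + 12 = ((125/229)x - 300/229)((229/25)x - 229/25) + (0)
Last nonzero remainder: (229/25)x - 229/25. Dividing through by 229/25 gives the monic gcd x - 1.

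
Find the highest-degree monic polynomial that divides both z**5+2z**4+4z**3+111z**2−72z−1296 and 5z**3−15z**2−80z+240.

z**2+z−12

Repeated division with remainder:
  z**5+2z**4+4z**3+111z**2−72z−1296 = ((1/5)z**2+z+7)(5z**3−15z**2−80z+240) + (248z**2+248z−2976)
  5z**3−15z**2−80z+240 = ((5/248)z−5/62)(248z**2+248z−2976) + (0)
Last nonzero remainder: 248z**2+248z−2976. Dividing through by 248 gives the monic gcd z**2+z−12.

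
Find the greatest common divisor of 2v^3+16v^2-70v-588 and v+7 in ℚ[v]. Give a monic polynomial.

v+7

Repeated division with remainder:
  2v^3+16v^2-70v-588 = (2v^2+2v-84)(v+7) + (0)
The last nonzero remainder v+7 is already monic.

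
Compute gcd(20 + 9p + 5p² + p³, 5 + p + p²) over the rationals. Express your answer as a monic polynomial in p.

5 + p + p²

Repeated division with remainder:
  p³ + 5p² + 9p + 20 = (p + 4)(p² + p + 5) + (0)
The last nonzero remainder p² + p + 5 is already monic.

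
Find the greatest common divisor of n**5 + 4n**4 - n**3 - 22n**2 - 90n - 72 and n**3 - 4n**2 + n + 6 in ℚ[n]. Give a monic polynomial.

Apply the Euclidean algorithm:
  n**5 + 4n**4 - n**3 - 22n**2 - 90n - 72 = (n**2 + 8n + 30)(n**3 - 4n**2 + n + 6) + (84n**2 - 168n - 252)
  n**3 - 4n**2 + n + 6 = ((1/84)n - 1/42)(84n**2 - 168n - 252) + (0)
Last nonzero remainder: 84n**2 - 168n - 252. Dividing through by 84 gives the monic gcd n**2 - 2n - 3.

n**2 - 2n - 3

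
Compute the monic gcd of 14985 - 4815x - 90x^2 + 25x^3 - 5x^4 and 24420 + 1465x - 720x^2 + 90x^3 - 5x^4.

111 - 11x + x^2

By polynomial division,
  -5x^4 + 25x^3 - 90x^2 - 4815x + 14985 = (-5x^4 + 90x^3 - 720x^2 + 1465x + 24420) + (-65x^3 + 630x^2 - 6280x - 9435)
  -5x^4 + 90x^3 - 720x^2 + 1465x + 24420 = ((1/13)x - 108/169)(-65x^3 + 630x^2 - 6280x - 9435) + ((28000/169)x^2 - (308000/169)x + 3108000/169)
  -65x^3 + 630x^2 - 6280x - 9435 = (-(2197/5600)x - 2873/5600)((28000/169)x^2 - (308000/169)x + 3108000/169) + (0)
Last nonzero remainder: (28000/169)x^2 - (308000/169)x + 3108000/169. Dividing through by 28000/169 gives the monic gcd x^2 - 11x + 111.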